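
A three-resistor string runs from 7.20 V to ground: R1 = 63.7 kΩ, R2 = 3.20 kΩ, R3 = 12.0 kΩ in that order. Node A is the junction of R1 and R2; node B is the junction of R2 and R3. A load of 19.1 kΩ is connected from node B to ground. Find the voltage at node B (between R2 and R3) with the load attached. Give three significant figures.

V ≈ 0.714 V

At node B, R3 is in parallel with the load: R3‖R_L = 7.370 kΩ.
Below node A the resistance is R2 + (R3‖R_L) = 10.57 kΩ, so V_A = 7.20 × 10.57/74.27 = 1.025 V.
Then V_B = V_A × (R3‖R_L)/(R2 + R3‖R_L) = 1.025 × 7.370/10.57 = 0.714 V.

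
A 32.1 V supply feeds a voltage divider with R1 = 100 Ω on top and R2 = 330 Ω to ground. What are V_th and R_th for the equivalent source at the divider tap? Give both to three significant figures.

V_th is the open-circuit tap voltage: 32.1 × 330/(100 + 330) = 24.6 V.
With the supply zeroed, R1 and R2 appear in parallel from the tap: R_th = R1‖R2 = (100 × 330)/430.0 = 76.7 Ω.

V_th = 24.6 V, R_th = 76.7 Ω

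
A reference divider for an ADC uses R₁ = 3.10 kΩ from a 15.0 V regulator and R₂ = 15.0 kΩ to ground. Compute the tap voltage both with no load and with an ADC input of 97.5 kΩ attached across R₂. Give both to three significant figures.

Unloaded: 12.4 V; loaded: 12.1 V

Open-circuit: V = 15.0 × 15.0/(3.10 + 15.0) = 12.4 V.
With the load, R₂ becomes R₂‖R_L = 13.00 kΩ, so V = 15.0 × 13.00/16.10 = 12.1 V.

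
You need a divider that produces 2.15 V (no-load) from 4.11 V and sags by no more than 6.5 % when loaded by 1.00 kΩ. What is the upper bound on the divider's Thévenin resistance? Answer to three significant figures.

Loading drop = R_th/(R_th + R_L) ≤ 0.0650, so R_th ≤ R_L · ε/(1−ε) = 1.00 kΩ × 0.0650/0.9350 = 69.5 Ω.
(Any R1, R2 with R2/(R1+R2) = 0.523 and R1‖R2 ≤ 69.5 Ω will meet the spec.)

R_th ≤ 69.5 Ω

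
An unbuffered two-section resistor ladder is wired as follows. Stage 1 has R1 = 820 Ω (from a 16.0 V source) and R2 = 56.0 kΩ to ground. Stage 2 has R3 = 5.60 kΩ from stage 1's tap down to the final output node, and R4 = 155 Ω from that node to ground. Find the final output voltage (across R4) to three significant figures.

V_out ≈ 0.372 V

Stage 2 presents R3+R4 = 5755 Ω as a load on stage 1's tap.
Stage 1's lower leg becomes R2‖(R3+R4) = 5219 Ω, so V_mid = 16.0 × 5219/6039 = 13.83 V.
Stage 2 is itself unloaded: V_out = V_mid × R4/(R3+R4) = 13.83 × 155/5755 = 0.372 V.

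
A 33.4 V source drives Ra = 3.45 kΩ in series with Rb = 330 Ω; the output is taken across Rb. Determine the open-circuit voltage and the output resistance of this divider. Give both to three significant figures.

V_th = 2.92 V, R_th = 301 Ω

V_th is the open-circuit tap voltage: 33.4 × 330/(3450 + 330) = 2.92 V.
With the supply zeroed, Ra and Rb appear in parallel from the tap: R_th = Ra‖Rb = (3450 × 330)/3780 = 301 Ω.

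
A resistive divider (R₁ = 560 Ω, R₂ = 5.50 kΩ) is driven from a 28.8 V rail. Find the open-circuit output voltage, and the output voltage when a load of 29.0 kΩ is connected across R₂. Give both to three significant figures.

Open-circuit: V = 28.8 × 5500/(560 + 5500) = 26.1 V.
With the load, R₂ becomes R₂‖R_L = 4623 Ω, so V = 28.8 × 4623/5183 = 25.7 V.

Unloaded: 26.1 V; loaded: 25.7 V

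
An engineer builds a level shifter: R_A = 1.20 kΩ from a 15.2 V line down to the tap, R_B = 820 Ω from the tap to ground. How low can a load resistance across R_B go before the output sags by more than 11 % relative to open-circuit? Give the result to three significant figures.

R_L(min) ≈ 3.94 kΩ

Output resistance R_th = R_A‖R_B = (1200 × 820)/2020 = 487.1 Ω.
The fractional drop is R_th/(R_th + R_L); requiring this ≤ 0.110 gives R_L ≥ R_th(1/0.110 − 1) = 487.1 × 8.091 = 3.94 kΩ.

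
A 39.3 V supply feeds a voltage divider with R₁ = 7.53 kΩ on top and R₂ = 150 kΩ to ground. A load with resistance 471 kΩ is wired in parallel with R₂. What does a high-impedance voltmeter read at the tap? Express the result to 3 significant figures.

V_out ≈ 36.9 V

The load sits in parallel with R₂: R₂‖R_L = (150 × 471) / (150 + 471) = 113.8 kΩ.
V_out = 39.3 × 113.8 / (7.53 + 113.8) = 39.3 × 113.8/121.3 = 36.9 V.
(Unloaded it would have been 37.4 V.)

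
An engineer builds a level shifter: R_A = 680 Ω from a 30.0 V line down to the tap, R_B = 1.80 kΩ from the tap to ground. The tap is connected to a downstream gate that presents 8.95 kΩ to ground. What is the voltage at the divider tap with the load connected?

V_out ≈ 20.6 V

The load sits in parallel with R_B: R_B‖R_L = (1800 × 8950) / (1800 + 8950) = 1499 Ω.
V_out = 30.0 × 1499 / (680 + 1499) = 30.0 × 1499/2179 = 20.6 V.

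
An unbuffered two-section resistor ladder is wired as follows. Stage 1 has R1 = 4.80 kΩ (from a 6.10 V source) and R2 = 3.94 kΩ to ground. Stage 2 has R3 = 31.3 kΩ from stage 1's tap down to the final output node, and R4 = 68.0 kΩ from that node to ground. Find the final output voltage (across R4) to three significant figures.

V_out ≈ 1.84 V

Stage 2 presents R3+R4 = 99.30 kΩ as a load on stage 1's tap.
Stage 1's lower leg becomes R2‖(R3+R4) = 3.790 kΩ, so V_mid = 6.10 × 3.790/8.590 = 2.691 V.
Stage 2 is itself unloaded: V_out = V_mid × R4/(R3+R4) = 2.691 × 68.0/99.30 = 1.84 V.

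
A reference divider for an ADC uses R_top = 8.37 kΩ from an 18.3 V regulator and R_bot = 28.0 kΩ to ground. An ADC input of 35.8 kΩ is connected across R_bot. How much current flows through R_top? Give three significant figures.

R_bot‖R_L = 15.71 kΩ, so the source sees R_top + R_bot‖R_L = 24.08 kΩ.
I = 18.3 V / 24.08 kΩ = 0.760 mA.

I ≈ 0.760 mA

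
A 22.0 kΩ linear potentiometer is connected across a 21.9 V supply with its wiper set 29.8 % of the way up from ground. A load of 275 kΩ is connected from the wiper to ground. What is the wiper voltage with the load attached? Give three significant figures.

V ≈ 6.42 V

The wiper splits the pot into (1−α)R = 15.44 kΩ above and αR = 6.556 kΩ below.
Lower section ‖ load = 6.403 kΩ.
V_wiper = 21.9 × 6.403/(15.44 + 6.403) = 6.42 V.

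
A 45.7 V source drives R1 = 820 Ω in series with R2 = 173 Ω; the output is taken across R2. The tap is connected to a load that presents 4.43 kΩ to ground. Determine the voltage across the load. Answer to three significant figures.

V_out ≈ 7.71 V

The load sits in parallel with R2: R2‖R_L = (173 × 4430) / (173 + 4430) = 166.5 Ω.
V_out = 45.7 × 166.5 / (820 + 166.5) = 45.7 × 166.5/986.5 = 7.71 V.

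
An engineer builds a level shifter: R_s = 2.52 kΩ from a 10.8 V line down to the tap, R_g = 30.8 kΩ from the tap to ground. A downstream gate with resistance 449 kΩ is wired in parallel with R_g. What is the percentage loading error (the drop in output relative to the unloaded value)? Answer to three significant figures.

The divider's output (Thévenin) resistance is R_s‖R_g = 2.329 kΩ.
Fractional drop under load = R_th/(R_th + R_L) = 2.329 / (2.329 + 449) = 0.005161.
So the output falls by 0.516 %.

0.516 %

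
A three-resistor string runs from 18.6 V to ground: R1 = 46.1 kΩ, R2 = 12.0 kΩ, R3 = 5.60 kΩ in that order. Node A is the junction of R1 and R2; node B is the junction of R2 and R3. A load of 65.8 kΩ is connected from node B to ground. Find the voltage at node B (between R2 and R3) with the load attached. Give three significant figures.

V ≈ 1.52 V

At node B, R3 is in parallel with the load: R3‖R_L = 5.161 kΩ.
Below node A the resistance is R2 + (R3‖R_L) = 17.16 kΩ, so V_A = 18.6 × 17.16/63.26 = 5.046 V.
Then V_B = V_A × (R3‖R_L)/(R2 + R3‖R_L) = 5.046 × 5.161/17.16 = 1.52 V.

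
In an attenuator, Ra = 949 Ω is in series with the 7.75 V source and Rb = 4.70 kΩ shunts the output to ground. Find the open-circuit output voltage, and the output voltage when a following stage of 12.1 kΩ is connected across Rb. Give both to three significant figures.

Open-circuit: V = 7.75 × 4700/(949 + 4700) = 6.45 V.
With the load, Rb becomes Rb‖R_L = 3385 Ω, so V = 7.75 × 3385/4334 = 6.05 V.

Unloaded: 6.45 V; loaded: 6.05 V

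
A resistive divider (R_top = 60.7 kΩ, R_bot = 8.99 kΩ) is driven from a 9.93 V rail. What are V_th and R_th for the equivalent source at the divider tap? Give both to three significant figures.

V_th is the open-circuit tap voltage: 9.93 × 8.99/(60.7 + 8.99) = 1.28 V.
With the supply zeroed, R_top and R_bot appear in parallel from the tap: R_th = R_top‖R_bot = (60.7 × 8.99)/69.69 = 7.83 kΩ.

V_th = 1.28 V, R_th = 7.83 kΩ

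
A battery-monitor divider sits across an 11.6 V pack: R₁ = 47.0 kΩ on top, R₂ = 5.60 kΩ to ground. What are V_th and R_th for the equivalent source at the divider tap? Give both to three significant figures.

V_th is the open-circuit tap voltage: 11.6 × 5.60/(47.0 + 5.60) = 1.23 V.
With the supply zeroed, R₁ and R₂ appear in parallel from the tap: R_th = R₁‖R₂ = (47.0 × 5.60)/52.60 = 5.00 kΩ.

V_th = 1.23 V, R_th = 5.00 kΩ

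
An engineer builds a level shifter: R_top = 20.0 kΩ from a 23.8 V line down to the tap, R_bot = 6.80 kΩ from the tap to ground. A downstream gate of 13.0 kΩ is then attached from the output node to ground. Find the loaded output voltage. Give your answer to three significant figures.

V_out ≈ 4.34 V

The load sits in parallel with R_bot: R_bot‖R_L = (6.80 × 13.0) / (6.80 + 13.0) = 4.465 kΩ.
V_out = 23.8 × 4.465 / (20.0 + 4.465) = 23.8 × 4.465/24.46 = 4.34 V.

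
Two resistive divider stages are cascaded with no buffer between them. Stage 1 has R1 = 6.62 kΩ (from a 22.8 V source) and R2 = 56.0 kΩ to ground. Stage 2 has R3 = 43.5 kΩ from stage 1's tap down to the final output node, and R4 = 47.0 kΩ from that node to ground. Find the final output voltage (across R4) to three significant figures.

V_out ≈ 9.94 V

Stage 2 presents R3+R4 = 90.50 kΩ as a load on stage 1's tap.
Stage 1's lower leg becomes R2‖(R3+R4) = 34.59 kΩ, so V_mid = 22.8 × 34.59/41.21 = 19.14 V.
Stage 2 is itself unloaded: V_out = V_mid × R4/(R3+R4) = 19.14 × 47.0/90.50 = 9.94 V.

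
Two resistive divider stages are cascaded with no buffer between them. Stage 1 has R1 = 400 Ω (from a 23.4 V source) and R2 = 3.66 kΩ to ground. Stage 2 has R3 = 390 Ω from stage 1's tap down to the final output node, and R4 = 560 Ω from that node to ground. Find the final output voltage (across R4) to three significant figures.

V_out ≈ 9.01 V

Stage 2 presents R3+R4 = 950.0 Ω as a load on stage 1's tap.
Stage 1's lower leg becomes R2‖(R3+R4) = 754.2 Ω, so V_mid = 23.4 × 754.2/1154 = 15.29 V.
Stage 2 is itself unloaded: V_out = V_mid × R4/(R3+R4) = 15.29 × 560/950.0 = 9.01 V.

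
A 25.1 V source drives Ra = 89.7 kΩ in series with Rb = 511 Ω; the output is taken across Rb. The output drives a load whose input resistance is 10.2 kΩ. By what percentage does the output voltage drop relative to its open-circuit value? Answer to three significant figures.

The divider's output (Thévenin) resistance is Ra‖Rb = 508.1 Ω.
Fractional drop under load = R_th/(R_th + R_L) = 508.1 / (508.1 + 10200) = 0.04745.
So the output falls by 4.75 %.

4.75 %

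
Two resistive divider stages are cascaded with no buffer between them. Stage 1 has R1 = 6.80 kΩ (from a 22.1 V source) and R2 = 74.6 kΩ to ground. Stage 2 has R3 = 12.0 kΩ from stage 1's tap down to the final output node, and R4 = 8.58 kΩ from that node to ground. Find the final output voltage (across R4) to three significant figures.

V_out ≈ 6.48 V

Stage 2 presents R3+R4 = 20.58 kΩ as a load on stage 1's tap.
Stage 1's lower leg becomes R2‖(R3+R4) = 16.13 kΩ, so V_mid = 22.1 × 16.13/22.93 = 15.55 V.
Stage 2 is itself unloaded: V_out = V_mid × R4/(R3+R4) = 15.55 × 8.58/20.58 = 6.48 V.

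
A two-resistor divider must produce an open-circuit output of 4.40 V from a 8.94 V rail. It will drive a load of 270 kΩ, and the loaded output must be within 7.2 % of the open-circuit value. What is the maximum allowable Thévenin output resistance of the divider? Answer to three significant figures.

R_th ≤ 20.9 kΩ

Loading drop = R_th/(R_th + R_L) ≤ 0.0720, so R_th ≤ R_L · ε/(1−ε) = 270 kΩ × 0.0720/0.9280 = 20.9 kΩ.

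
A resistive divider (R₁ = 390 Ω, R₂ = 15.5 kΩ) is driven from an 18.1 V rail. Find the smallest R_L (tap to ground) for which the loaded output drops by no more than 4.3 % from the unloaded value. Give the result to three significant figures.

Output resistance R_th = R₁‖R₂ = (390 × 15500)/15890 = 380.4 Ω.
The fractional drop is R_th/(R_th + R_L); requiring this ≤ 0.0430 gives R_L ≥ R_th(1/0.0430 − 1) = 380.4 × 22.26 = 8.47 kΩ.

R_L(min) ≈ 8.47 kΩ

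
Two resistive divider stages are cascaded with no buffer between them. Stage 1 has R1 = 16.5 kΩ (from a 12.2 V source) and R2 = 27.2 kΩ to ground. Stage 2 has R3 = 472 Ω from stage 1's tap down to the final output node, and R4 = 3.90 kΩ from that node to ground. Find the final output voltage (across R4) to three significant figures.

Stage 2 presents R3+R4 = 4372 Ω as a load on stage 1's tap.
Stage 1's lower leg becomes R2‖(R3+R4) = 3767 Ω, so V_mid = 12.2 × 3767/20270 = 2.267 V.
Stage 2 is itself unloaded: V_out = V_mid × R4/(R3+R4) = 2.267 × 3900/4372 = 2.02 V.

V_out ≈ 2.02 V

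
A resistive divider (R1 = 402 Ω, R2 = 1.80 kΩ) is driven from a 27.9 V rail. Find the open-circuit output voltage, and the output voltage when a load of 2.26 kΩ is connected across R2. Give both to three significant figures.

Unloaded: 22.8 V; loaded: 19.9 V

Open-circuit: V = 27.9 × 1800/(402 + 1800) = 22.8 V.
With the load, R2 becomes R2‖R_L = 1002 Ω, so V = 27.9 × 1002/1404 = 19.9 V.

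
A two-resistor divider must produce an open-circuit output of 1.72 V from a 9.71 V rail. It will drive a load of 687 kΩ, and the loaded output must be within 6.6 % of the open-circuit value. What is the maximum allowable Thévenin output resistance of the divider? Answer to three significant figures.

R_th ≤ 48.5 kΩ

Loading drop = R_th/(R_th + R_L) ≤ 0.0660, so R_th ≤ R_L · ε/(1−ε) = 687 kΩ × 0.0660/0.9340 = 48.5 kΩ.
(Any R1, R2 with R2/(R1+R2) = 0.177 and R1‖R2 ≤ 48.5 kΩ will meet the spec.)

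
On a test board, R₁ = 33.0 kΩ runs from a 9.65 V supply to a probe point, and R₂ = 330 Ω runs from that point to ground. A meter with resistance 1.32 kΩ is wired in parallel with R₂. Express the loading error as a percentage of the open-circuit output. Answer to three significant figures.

Unloaded V = 9.65 × 330/33330 = 0.09554 V.
Loaded: R₂‖R_L = 264.0 Ω, giving V = 9.65 × 264.0/33260 = 0.07659 V.
Drop = (0.09554 − 0.07659) / 0.09554 = 19.8 %.

19.8 %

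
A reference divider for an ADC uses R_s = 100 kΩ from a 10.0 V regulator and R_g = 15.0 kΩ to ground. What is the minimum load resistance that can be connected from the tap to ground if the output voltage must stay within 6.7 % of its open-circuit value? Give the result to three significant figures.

Output resistance R_th = R_s‖R_g = (100 × 15.0)/115.0 = 13.04 kΩ.
The fractional drop is R_th/(R_th + R_L); requiring this ≤ 0.0670 gives R_L ≥ R_th(1/0.0670 − 1) = 13.04 × 13.93 = 182 kΩ.

R_L(min) ≈ 182 kΩ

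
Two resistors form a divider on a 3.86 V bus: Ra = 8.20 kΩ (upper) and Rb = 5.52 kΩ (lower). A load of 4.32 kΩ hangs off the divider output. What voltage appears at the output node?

The load sits in parallel with Rb: Rb‖R_L = (5.52 × 4.32) / (5.52 + 4.32) = 2.423 kΩ.
V_out = 3.86 × 2.423 / (8.20 + 2.423) = 3.86 × 2.423/10.62 = 0.881 V.

V_out ≈ 0.881 V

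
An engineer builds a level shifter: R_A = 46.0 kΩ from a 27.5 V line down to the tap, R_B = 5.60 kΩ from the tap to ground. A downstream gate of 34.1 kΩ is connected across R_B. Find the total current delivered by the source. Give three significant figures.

R_B‖R_L = 4.810 kΩ, so the source sees R_A + R_B‖R_L = 50.81 kΩ.
I = 27.5 V / 50.81 kΩ = 0.541 mA.

I ≈ 0.541 mA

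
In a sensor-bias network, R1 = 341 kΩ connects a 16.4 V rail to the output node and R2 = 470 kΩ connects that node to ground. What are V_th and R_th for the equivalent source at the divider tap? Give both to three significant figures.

V_th is the open-circuit tap voltage: 16.4 × 470/(341 + 470) = 9.50 V.
With the supply zeroed, R1 and R2 appear in parallel from the tap: R_th = R1‖R2 = (341 × 470)/811.0 = 198 kΩ.

V_th = 9.50 V, R_th = 198 kΩ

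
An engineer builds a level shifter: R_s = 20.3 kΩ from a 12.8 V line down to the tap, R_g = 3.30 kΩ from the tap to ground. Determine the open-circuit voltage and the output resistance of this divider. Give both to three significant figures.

V_th is the open-circuit tap voltage: 12.8 × 3.30/(20.3 + 3.30) = 1.79 V.
With the supply zeroed, R_s and R_g appear in parallel from the tap: R_th = R_s‖R_g = (20.3 × 3.30)/23.60 = 2.84 kΩ.

V_th = 1.79 V, R_th = 2.84 kΩ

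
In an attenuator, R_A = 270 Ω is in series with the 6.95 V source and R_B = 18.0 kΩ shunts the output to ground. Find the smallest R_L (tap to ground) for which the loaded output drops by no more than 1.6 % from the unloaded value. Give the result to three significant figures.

R_L(min) ≈ 16.4 kΩ

Output resistance R_th = R_A‖R_B = (270 × 18000)/18270 = 266.0 Ω.
The fractional drop is R_th/(R_th + R_L); requiring this ≤ 0.0160 gives R_L ≥ R_th(1/0.0160 − 1) = 266.0 × 61.50 = 16.4 kΩ.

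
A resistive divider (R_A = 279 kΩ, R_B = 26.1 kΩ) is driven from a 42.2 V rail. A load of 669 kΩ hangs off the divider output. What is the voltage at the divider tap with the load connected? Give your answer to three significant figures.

V_out ≈ 3.49 V

The load sits in parallel with R_B: R_B‖R_L = (26.1 × 669) / (26.1 + 669) = 25.12 kΩ.
V_out = 42.2 × 25.12 / (279 + 25.12) = 42.2 × 25.12/304.1 = 3.49 V.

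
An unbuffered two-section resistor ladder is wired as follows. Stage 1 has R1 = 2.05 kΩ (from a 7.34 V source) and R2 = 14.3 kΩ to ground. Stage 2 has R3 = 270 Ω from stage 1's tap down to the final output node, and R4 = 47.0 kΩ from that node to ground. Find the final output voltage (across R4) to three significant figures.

V_out ≈ 6.15 V

Stage 2 presents R3+R4 = 47270 Ω as a load on stage 1's tap.
Stage 1's lower leg becomes R2‖(R3+R4) = 10980 Ω, so V_mid = 7.34 × 10980/13030 = 6.185 V.
Stage 2 is itself unloaded: V_out = V_mid × R4/(R3+R4) = 6.185 × 47000/47270 = 6.15 V.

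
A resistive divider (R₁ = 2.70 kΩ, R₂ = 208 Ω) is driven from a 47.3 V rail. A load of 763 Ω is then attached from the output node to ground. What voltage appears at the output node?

The load sits in parallel with R₂: R₂‖R_L = (208 × 763) / (208 + 763) = 163.4 Ω.
V_out = 47.3 × 163.4 / (2700 + 163.4) = 47.3 × 163.4/2863 = 2.70 V.
(Unloaded it would have been 3.38 V.)

V_out ≈ 2.70 V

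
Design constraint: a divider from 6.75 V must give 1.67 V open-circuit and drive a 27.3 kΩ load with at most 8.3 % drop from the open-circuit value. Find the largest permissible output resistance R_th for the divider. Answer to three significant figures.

Loading drop = R_th/(R_th + R_L) ≤ 0.0830, so R_th ≤ R_L · ε/(1−ε) = 27.3 kΩ × 0.0830/0.9170 = 2.47 kΩ.

R_th ≤ 2.47 kΩ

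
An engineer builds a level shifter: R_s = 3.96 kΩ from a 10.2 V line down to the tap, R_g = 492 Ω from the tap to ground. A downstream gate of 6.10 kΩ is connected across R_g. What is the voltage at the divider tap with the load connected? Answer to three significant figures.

The load sits in parallel with R_g: R_g‖R_L = (492 × 6100) / (492 + 6100) = 455.3 Ω.
V_out = 10.2 × 455.3 / (3960 + 455.3) = 10.2 × 455.3/4415 = 1.05 V.

V_out ≈ 1.05 V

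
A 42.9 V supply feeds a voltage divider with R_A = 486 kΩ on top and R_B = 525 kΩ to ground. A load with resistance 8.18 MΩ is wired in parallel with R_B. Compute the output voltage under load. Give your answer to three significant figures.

The load sits in parallel with R_B: R_B‖R_L = (525 × 8180) / (525 + 8180) = 493.3 kΩ.
V_out = 42.9 × 493.3 / (486 + 493.3) = 42.9 × 493.3/979.3 = 21.6 V.

V_out ≈ 21.6 V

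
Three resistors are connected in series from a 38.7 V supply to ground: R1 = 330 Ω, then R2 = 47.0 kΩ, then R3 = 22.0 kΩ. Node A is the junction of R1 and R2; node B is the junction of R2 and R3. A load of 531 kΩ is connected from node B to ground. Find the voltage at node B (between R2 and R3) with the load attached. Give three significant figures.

V ≈ 11.9 V

At node B, R3 is in parallel with the load: R3‖R_L = 21120 Ω.
Below node A the resistance is R2 + (R3‖R_L) = 68120 Ω, so V_A = 38.7 × 68120/68450 = 38.51 V.
Then V_B = V_A × (R3‖R_L)/(R2 + R3‖R_L) = 38.51 × 21120/68120 = 11.9 V.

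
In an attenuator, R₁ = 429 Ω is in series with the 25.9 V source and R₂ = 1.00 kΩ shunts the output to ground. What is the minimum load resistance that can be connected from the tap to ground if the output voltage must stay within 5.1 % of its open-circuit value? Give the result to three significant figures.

Output resistance R_th = R₁‖R₂ = (429 × 1000)/1429 = 300.2 Ω.
The fractional drop is R_th/(R_th + R_L); requiring this ≤ 0.0510 gives R_L ≥ R_th(1/0.0510 − 1) = 300.2 × 18.61 = 5.59 kΩ.

R_L(min) ≈ 5.59 kΩ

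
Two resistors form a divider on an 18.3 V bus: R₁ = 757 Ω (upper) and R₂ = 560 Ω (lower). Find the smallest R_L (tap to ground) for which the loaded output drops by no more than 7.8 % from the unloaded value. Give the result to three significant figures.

R_L(min) ≈ 3.80 kΩ

Output resistance R_th = R₁‖R₂ = (757 × 560)/1317 = 321.9 Ω.
The fractional drop is R_th/(R_th + R_L); requiring this ≤ 0.0780 gives R_L ≥ R_th(1/0.0780 − 1) = 321.9 × 11.82 = 3.80 kΩ.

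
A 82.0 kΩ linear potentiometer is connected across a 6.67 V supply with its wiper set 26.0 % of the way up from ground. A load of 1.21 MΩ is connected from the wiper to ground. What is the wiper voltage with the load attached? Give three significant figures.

V ≈ 1.71 V

The wiper splits the pot into (1−α)R = 60.68 kΩ above and αR = 21.32 kΩ below.
Lower section ‖ load = 20.95 kΩ.
V_wiper = 6.67 × 20.95/(60.68 + 20.95) = 1.71 V.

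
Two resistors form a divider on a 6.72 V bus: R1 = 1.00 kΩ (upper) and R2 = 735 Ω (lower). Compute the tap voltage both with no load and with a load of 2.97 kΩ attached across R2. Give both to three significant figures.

Unloaded: 2.85 V; loaded: 2.49 V

Open-circuit: V = 6.72 × 735/(1000 + 735) = 2.85 V.
With the load, R2 becomes R2‖R_L = 589.2 Ω, so V = 6.72 × 589.2/1589 = 2.49 V.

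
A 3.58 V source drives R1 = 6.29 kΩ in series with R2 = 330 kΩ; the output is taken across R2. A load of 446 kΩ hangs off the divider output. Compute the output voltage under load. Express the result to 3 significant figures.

The load sits in parallel with R2: R2‖R_L = (330 × 446) / (330 + 446) = 189.7 kΩ.
V_out = 3.58 × 189.7 / (6.29 + 189.7) = 3.58 × 189.7/196.0 = 3.47 V.
(Unloaded it would have been 3.51 V.)

V_out ≈ 3.47 V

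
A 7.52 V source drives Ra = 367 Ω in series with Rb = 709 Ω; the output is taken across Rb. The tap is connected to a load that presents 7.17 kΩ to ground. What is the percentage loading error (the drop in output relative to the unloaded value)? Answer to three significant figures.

The divider's output (Thévenin) resistance is Ra‖Rb = 241.8 Ω.
Fractional drop under load = R_th/(R_th + R_L) = 241.8 / (241.8 + 7170) = 0.03263.
So the output falls by 3.26 %.

3.26 %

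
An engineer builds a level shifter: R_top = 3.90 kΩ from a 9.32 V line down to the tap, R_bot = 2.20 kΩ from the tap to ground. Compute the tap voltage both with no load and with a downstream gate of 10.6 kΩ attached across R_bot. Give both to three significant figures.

Open-circuit: V = 9.32 × 2.20/(3.90 + 2.20) = 3.36 V.
With the load, R_bot becomes R_bot‖R_L = 1.822 kΩ, so V = 9.32 × 1.822/5.722 = 2.97 V.

Unloaded: 3.36 V; loaded: 2.97 V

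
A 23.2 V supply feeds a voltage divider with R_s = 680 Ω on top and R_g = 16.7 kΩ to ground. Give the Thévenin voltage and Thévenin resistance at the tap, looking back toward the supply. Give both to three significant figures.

V_th = 22.3 V, R_th = 653 Ω

V_th is the open-circuit tap voltage: 23.2 × 16700/(680 + 16700) = 22.3 V.
With the supply zeroed, R_s and R_g appear in parallel from the tap: R_th = R_s‖R_g = (680 × 16700)/17380 = 653 Ω.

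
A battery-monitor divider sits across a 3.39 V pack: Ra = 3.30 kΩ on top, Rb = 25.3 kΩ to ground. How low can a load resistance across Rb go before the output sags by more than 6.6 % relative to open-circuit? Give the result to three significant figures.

Output resistance R_th = Ra‖Rb = (3.30 × 25.3)/28.60 = 2.919 kΩ.
The fractional drop is R_th/(R_th + R_L); requiring this ≤ 0.0660 gives R_L ≥ R_th(1/0.0660 − 1) = 2.919 × 14.15 = 41.3 kΩ.

R_L(min) ≈ 41.3 kΩ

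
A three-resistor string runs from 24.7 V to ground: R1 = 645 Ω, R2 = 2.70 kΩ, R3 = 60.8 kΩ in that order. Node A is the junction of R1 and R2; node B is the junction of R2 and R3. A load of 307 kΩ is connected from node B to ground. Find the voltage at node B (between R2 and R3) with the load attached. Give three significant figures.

At node B, R3 is in parallel with the load: R3‖R_L = 50750 Ω.
Below node A the resistance is R2 + (R3‖R_L) = 53450 Ω, so V_A = 24.7 × 53450/54090 = 24.41 V.
Then V_B = V_A × (R3‖R_L)/(R2 + R3‖R_L) = 24.41 × 50750/53450 = 23.2 V.

V ≈ 23.2 V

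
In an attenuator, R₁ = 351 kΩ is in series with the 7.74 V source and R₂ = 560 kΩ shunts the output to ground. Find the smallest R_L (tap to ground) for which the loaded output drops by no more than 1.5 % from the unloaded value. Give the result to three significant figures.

R_L(min) ≈ 14.2 MΩ

Output resistance R_th = R₁‖R₂ = (351 × 560)/911.0 = 215.8 kΩ.
The fractional drop is R_th/(R_th + R_L); requiring this ≤ 0.0150 gives R_L ≥ R_th(1/0.0150 − 1) = 215.8 × 65.67 = 14.2 MΩ.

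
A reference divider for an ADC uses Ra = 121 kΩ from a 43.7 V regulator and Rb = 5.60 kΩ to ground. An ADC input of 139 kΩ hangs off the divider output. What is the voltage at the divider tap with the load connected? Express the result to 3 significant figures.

V_out ≈ 1.86 V

The load sits in parallel with Rb: Rb‖R_L = (5.60 × 139) / (5.60 + 139) = 5.383 kΩ.
V_out = 43.7 × 5.383 / (121 + 5.383) = 43.7 × 5.383/126.4 = 1.86 V.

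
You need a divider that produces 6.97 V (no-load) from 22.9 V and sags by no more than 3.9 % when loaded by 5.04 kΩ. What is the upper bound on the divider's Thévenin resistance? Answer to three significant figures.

R_th ≤ 205 Ω

Loading drop = R_th/(R_th + R_L) ≤ 0.0390, so R_th ≤ R_L · ε/(1−ε) = 5.04 kΩ × 0.0390/0.9610 = 205 Ω.
(Any R1, R2 with R2/(R1+R2) = 0.304 and R1‖R2 ≤ 205 Ω will meet the spec.)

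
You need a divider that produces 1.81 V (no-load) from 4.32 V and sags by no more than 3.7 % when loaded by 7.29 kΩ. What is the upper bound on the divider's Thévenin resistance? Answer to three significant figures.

R_th ≤ 280 Ω

Loading drop = R_th/(R_th + R_L) ≤ 0.0370, so R_th ≤ R_L · ε/(1−ε) = 7.29 kΩ × 0.0370/0.9630 = 280 Ω.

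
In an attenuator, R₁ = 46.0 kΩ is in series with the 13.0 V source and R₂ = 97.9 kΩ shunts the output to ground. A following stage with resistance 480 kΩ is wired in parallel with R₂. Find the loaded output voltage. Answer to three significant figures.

The load sits in parallel with R₂: R₂‖R_L = (97.9 × 480) / (97.9 + 480) = 81.32 kΩ.
V_out = 13.0 × 81.32 / (46.0 + 81.32) = 13.0 × 81.32/127.3 = 8.30 V.

V_out ≈ 8.30 V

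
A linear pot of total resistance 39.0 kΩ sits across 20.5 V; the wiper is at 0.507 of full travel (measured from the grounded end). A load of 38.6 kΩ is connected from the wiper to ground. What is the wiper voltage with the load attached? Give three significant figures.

The wiper splits the pot into (1−α)R = 19.23 kΩ above and αR = 19.77 kΩ below.
Lower section ‖ load = 13.08 kΩ.
V_wiper = 20.5 × 13.08/(19.23 + 13.08) = 8.30 V.

V ≈ 8.30 V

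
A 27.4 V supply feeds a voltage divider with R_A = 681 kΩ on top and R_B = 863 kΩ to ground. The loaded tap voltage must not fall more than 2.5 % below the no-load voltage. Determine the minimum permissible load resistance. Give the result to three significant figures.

R_L(min) ≈ 14.8 MΩ

Output resistance R_th = R_A‖R_B = (681 × 863)/1544 = 380.6 kΩ.
The fractional drop is R_th/(R_th + R_L); requiring this ≤ 0.0250 gives R_L ≥ R_th(1/0.0250 − 1) = 380.6 × 39.00 = 14.8 MΩ.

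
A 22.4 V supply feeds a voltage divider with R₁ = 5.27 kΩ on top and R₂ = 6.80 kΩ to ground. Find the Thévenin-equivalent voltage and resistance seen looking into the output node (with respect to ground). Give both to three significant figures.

V_th = 12.6 V, R_th = 2.97 kΩ

V_th is the open-circuit tap voltage: 22.4 × 6.80/(5.27 + 6.80) = 12.6 V.
With the supply zeroed, R₁ and R₂ appear in parallel from the tap: R_th = R₁‖R₂ = (5.27 × 6.80)/12.07 = 2.97 kΩ.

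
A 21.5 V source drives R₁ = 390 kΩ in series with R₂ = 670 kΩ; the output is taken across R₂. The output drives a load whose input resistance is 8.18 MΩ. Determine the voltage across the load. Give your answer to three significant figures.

The load sits in parallel with R₂: R₂‖R_L = (670 × 8180) / (670 + 8180) = 619.3 kΩ.
V_out = 21.5 × 619.3 / (390 + 619.3) = 21.5 × 619.3/1009 = 13.2 V.

V_out ≈ 13.2 V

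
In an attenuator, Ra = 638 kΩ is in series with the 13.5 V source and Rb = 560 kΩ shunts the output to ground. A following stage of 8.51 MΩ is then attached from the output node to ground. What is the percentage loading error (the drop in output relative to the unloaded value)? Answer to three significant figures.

The divider's output (Thévenin) resistance is Ra‖Rb = 298.2 kΩ.
Fractional drop under load = R_th/(R_th + R_L) = 298.2 / (298.2 + 8510) = 0.03386.
So the output falls by 3.39 %.

3.39 %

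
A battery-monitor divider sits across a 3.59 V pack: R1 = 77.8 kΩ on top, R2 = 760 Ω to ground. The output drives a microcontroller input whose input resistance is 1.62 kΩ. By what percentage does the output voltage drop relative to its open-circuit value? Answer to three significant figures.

31.7 %

The divider's output (Thévenin) resistance is R1‖R2 = 752.6 Ω.
Fractional drop under load = R_th/(R_th + R_L) = 752.6 / (752.6 + 1620) = 0.3172.
So the output falls by 31.7 %.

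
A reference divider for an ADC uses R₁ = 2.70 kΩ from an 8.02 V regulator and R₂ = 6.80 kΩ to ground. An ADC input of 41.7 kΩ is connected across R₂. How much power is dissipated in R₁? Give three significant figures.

P ≈ 2.38 mW

Total resistance from the source is R₁ + (R₂‖R_L) = 8.547 kΩ, so I = 8.02/8.547 kΩ = 0.9384 mA.
P = I²·R₁ = (0.9384 mA)² × 2.70 kΩ = 2.38 mW.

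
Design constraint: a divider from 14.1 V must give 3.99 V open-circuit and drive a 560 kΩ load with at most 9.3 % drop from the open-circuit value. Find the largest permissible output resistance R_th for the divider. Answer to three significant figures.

Loading drop = R_th/(R_th + R_L) ≤ 0.0930, so R_th ≤ R_L · ε/(1−ε) = 560 kΩ × 0.0930/0.9070 = 57.4 kΩ.

R_th ≤ 57.4 kΩ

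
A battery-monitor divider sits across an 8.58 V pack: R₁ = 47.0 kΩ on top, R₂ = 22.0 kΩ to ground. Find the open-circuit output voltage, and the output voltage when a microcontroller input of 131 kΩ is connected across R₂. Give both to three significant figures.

Open-circuit: V = 8.58 × 22.0/(47.0 + 22.0) = 2.74 V.
With the load, R₂ becomes R₂‖R_L = 18.84 kΩ, so V = 8.58 × 18.84/65.84 = 2.45 V.

Unloaded: 2.74 V; loaded: 2.45 V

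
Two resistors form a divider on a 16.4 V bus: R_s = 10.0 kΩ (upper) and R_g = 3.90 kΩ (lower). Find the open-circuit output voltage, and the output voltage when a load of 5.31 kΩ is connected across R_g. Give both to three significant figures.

Unloaded: 4.60 V; loaded: 3.01 V

Open-circuit: V = 16.4 × 3.90/(10.0 + 3.90) = 4.60 V.
With the load, R_g becomes R_g‖R_L = 2.249 kΩ, so V = 16.4 × 2.249/12.25 = 3.01 V.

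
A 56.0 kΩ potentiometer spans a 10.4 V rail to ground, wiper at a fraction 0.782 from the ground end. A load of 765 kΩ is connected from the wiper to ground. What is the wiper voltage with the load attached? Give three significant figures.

V ≈ 8.03 V

The wiper splits the pot into (1−α)R = 12.21 kΩ above and αR = 43.79 kΩ below.
Lower section ‖ load = 41.42 kΩ.
V_wiper = 10.4 × 41.42/(12.21 + 41.42) = 8.03 V.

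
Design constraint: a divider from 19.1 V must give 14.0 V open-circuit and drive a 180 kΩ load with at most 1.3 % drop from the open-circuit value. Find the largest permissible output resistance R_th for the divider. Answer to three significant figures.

Loading drop = R_th/(R_th + R_L) ≤ 0.0130, so R_th ≤ R_L · ε/(1−ε) = 180 kΩ × 0.0130/0.9870 = 2.37 kΩ.

R_th ≤ 2.37 kΩ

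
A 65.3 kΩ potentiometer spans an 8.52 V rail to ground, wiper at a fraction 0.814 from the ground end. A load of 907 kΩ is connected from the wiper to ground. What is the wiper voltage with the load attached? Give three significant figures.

The wiper splits the pot into (1−α)R = 12.15 kΩ above and αR = 53.15 kΩ below.
Lower section ‖ load = 50.21 kΩ.
V_wiper = 8.52 × 50.21/(12.15 + 50.21) = 6.86 V.

V ≈ 6.86 V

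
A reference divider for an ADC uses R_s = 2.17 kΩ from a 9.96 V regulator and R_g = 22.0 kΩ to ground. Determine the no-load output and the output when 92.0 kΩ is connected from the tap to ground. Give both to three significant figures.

Open-circuit: V = 9.96 × 22.0/(2.17 + 22.0) = 9.07 V.
With the load, R_g becomes R_g‖R_L = 17.75 kΩ, so V = 9.96 × 17.75/19.92 = 8.88 V.

Unloaded: 9.07 V; loaded: 8.88 V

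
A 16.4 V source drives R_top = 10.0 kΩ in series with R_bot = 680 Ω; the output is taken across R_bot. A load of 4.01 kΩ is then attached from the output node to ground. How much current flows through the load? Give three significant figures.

I_L ≈ 0.225 mA

R_bot‖R_L = 581.4 Ω; V_out = 16.4 × 581.4/10580 = 0.9011 V.
I_L = V_out / R_L = 0.9011 / 4.01 kΩ = 0.225 mA.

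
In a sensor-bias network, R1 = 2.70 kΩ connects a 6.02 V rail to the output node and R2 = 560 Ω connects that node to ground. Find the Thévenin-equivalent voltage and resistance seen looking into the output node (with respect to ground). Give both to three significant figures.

V_th is the open-circuit tap voltage: 6.02 × 560/(2700 + 560) = 1.03 V.
With the supply zeroed, R1 and R2 appear in parallel from the tap: R_th = R1‖R2 = (2700 × 560)/3260 = 464 Ω.

V_th = 1.03 V, R_th = 464 Ω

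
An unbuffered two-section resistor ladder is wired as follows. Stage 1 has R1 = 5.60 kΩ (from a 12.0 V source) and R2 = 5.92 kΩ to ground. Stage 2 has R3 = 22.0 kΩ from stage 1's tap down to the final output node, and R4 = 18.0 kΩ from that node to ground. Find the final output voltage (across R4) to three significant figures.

V_out ≈ 2.59 V

Stage 2 presents R3+R4 = 40.00 kΩ as a load on stage 1's tap.
Stage 1's lower leg becomes R2‖(R3+R4) = 5.157 kΩ, so V_mid = 12.0 × 5.157/10.76 = 5.753 V.
Stage 2 is itself unloaded: V_out = V_mid × R4/(R3+R4) = 5.753 × 18.0/40.00 = 2.59 V.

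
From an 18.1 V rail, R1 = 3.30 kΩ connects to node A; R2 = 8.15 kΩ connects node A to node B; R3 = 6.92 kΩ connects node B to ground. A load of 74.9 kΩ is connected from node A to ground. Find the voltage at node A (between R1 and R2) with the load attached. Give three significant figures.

V ≈ 14.3 V

Below node A the series string R2+R3 = 15.07 kΩ sits in parallel with the 74.9 kΩ load: 12.55 kΩ.
V_A = 18.1 × 12.55/(3.30 + 12.55) = 14.3 V.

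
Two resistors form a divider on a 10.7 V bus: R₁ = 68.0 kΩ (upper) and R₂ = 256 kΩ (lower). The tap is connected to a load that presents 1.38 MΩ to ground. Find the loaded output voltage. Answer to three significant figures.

V_out ≈ 8.14 V

The load sits in parallel with R₂: R₂‖R_L = (256 × 1380) / (256 + 1380) = 215.9 kΩ.
V_out = 10.7 × 215.9 / (68.0 + 215.9) = 10.7 × 215.9/283.9 = 8.14 V.
(Unloaded it would have been 8.45 V.)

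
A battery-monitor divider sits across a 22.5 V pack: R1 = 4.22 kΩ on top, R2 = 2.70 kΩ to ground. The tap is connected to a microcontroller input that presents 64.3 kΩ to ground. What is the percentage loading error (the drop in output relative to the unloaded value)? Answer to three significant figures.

The divider's output (Thévenin) resistance is R1‖R2 = 1.647 kΩ.
Fractional drop under load = R_th/(R_th + R_L) = 1.647 / (1.647 + 64.3) = 0.02497.
So the output falls by 2.50 %.

2.50 %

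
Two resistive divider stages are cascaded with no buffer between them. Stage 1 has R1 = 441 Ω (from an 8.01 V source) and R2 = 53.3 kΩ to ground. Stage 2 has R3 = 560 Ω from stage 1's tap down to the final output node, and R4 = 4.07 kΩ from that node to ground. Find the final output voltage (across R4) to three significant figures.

V_out ≈ 6.38 V

Stage 2 presents R3+R4 = 4630 Ω as a load on stage 1's tap.
Stage 1's lower leg becomes R2‖(R3+R4) = 4260 Ω, so V_mid = 8.01 × 4260/4701 = 7.259 V.
Stage 2 is itself unloaded: V_out = V_mid × R4/(R3+R4) = 7.259 × 4070/4630 = 6.38 V.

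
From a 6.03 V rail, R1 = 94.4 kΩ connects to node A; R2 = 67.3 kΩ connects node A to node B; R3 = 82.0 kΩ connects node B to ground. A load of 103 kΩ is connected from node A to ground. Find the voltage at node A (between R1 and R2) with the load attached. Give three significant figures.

V ≈ 2.37 V

Below node A the series string R2+R3 = 149.3 kΩ sits in parallel with the 103 kΩ load: 60.95 kΩ.
V_A = 6.03 × 60.95/(94.4 + 60.95) = 2.37 V.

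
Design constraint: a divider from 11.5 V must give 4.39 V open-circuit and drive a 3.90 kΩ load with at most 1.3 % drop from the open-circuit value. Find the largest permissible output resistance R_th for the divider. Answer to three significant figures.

Loading drop = R_th/(R_th + R_L) ≤ 0.0130, so R_th ≤ R_L · ε/(1−ε) = 3.90 kΩ × 0.0130/0.9870 = 51.4 Ω.

R_th ≤ 51.4 Ω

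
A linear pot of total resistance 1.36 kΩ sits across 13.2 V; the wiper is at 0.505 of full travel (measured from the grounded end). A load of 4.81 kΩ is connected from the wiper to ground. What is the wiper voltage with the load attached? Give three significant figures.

The wiper splits the pot into (1−α)R = 673.2 Ω above and αR = 686.8 Ω below.
Lower section ‖ load = 601.0 Ω.
V_wiper = 13.2 × 601.0/(673.2 + 601.0) = 6.23 V.

V ≈ 6.23 V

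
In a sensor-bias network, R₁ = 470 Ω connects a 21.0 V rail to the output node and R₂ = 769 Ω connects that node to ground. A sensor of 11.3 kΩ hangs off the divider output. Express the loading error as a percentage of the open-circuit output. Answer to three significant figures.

2.52 %

The divider's output (Thévenin) resistance is R₁‖R₂ = 291.7 Ω.
Fractional drop under load = R_th/(R_th + R_L) = 291.7 / (291.7 + 11300) = 0.02517.
So the output falls by 2.52 %.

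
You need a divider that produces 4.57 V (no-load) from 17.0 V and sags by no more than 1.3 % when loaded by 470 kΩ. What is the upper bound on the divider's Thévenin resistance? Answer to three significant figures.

R_th ≤ 6.19 kΩ

Loading drop = R_th/(R_th + R_L) ≤ 0.0130, so R_th ≤ R_L · ε/(1−ε) = 470 kΩ × 0.0130/0.9870 = 6.19 kΩ.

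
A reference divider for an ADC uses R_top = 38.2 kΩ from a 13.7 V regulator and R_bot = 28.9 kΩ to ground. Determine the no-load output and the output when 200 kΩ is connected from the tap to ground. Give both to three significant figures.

Open-circuit: V = 13.7 × 28.9/(38.2 + 28.9) = 5.90 V.
With the load, R_bot becomes R_bot‖R_L = 25.25 kΩ, so V = 13.7 × 25.25/63.45 = 5.45 V.

Unloaded: 5.90 V; loaded: 5.45 V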